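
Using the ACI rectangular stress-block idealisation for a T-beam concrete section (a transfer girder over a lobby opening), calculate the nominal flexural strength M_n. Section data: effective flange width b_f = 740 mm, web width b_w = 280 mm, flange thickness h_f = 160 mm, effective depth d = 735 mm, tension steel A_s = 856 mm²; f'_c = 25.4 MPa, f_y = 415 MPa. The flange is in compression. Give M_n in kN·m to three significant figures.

Tension: T = A_s f_y = 856 × 415 = 355240 N.
Try a within the flange: a = T/(0.85 f'_c b_f) = 355240/(0.85 × 25.4 × 740) = 22.24 mm.
Since a = 22.24 ≤ h_f = 160 mm, the stress block lies entirely in the flange; analyse as a rectangular beam of width b_f.
M_n = T(d − a/2) = 355240 × (735 − 11.12) = 257.15 × 10⁶ N·mm.
M_n = 257.15 kN·m.

M_n ≈ 257 kN·m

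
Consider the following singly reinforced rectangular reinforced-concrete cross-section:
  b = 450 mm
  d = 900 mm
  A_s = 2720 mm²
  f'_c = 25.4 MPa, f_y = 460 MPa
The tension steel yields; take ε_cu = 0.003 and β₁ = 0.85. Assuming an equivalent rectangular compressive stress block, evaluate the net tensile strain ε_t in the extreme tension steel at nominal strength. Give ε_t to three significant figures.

a = A_s f_y/(0.85 f'_c b) = 128.78 mm.
β₁ = 0.85, so c = a/β₁ = 128.78/0.85 = 151.51 mm.
From the linear strain diagram with ε_cu = 0.003: ε_t = 0.003 (d − c)/c = 0.003 × (900 − 151.51)/151.51 = 0.0148.
Since ε_t ≥ 0.005, the section is tension-controlled.

ε_t ≈ 0.0148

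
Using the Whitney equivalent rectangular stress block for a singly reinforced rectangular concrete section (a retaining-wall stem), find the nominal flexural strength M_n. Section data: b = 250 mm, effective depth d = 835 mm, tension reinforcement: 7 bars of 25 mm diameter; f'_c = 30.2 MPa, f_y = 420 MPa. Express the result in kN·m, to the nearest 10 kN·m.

M_n ≈ 1040 kN·m

A_s = 7 × 491 = 3437 mm².
T = A_s f_y = 3437 × 420 = 1443540 N = 1443.54 kN.
From C = T: a = T/(0.85 f'_c b) = 1443540/(0.85 × 30.2 × 250) = 224.94 mm.
M_n = T(d − a/2) = 1443.54 kN × (835 − 112.47) mm = 1043.00 kN·m.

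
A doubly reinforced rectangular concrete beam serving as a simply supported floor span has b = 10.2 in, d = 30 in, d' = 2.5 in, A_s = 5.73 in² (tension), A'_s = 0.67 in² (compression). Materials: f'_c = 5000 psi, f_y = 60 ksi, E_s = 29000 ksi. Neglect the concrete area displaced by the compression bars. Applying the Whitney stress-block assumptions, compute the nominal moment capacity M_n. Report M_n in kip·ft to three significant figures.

Assume both steels yield.
a = (A_s − A'_s) f_y/(0.85 f'_c b) = (5.73 − 0.67) × 60/(0.85 × 5 × 10.2) = 7.003 in.
c = a/β₁ = 7.003/0.8 = 8.754 in; ε'_s = 0.003(c − d')/c = 0.0021 ≥ ε_y = 0.0021, so the compression steel yields.
M_n = (A_s − A'_s) f_y (d − a/2) + A'_s f_y (d − d') = 303.6 × (30 − 3.5015) + 40.2 × (30 − 2.5) = 8044.9 + 1105.5 = 9150.4 kip·in = 9150.4/12 = 762.53 kip·ft.

M_n ≈ 763 kip·ft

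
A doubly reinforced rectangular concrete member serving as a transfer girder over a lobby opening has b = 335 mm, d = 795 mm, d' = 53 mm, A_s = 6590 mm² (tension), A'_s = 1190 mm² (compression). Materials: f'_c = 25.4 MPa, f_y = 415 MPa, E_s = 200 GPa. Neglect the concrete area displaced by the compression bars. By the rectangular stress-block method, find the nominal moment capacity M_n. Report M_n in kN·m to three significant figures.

M_n ≈ 1800 kN·m

Assume both tension and compression steel yield.
Net tension couple steel: A_s − A'_s = 5400 mm².
a = (A_s − A'_s) f_y / (0.85 f'_c b) = 2241000/(0.85 × 25.4 × 335) = 309.84 mm.
c = a/β₁ = 309.84/0.85 = 364.52 mm; ε'_s = 0.003(c − d')/c = 0.0026 ≥ f_y/E_s = 0.0021, so compression steel does yield.
M_n = (A_s − A'_s) f_y (d − a/2) + A'_s f_y (d − d') = [2241000 × (795 − 154.92) + 493850 × (795 − 53)] × 10⁻⁶ = 1434.42 + 366.44 = 1800.86 kN·m.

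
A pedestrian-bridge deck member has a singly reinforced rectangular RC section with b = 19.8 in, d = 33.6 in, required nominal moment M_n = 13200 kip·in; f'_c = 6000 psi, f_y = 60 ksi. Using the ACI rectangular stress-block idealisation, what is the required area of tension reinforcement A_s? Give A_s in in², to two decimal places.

From M_n = 0.85 f'_c a b (d − a/2):
a = d − √(d² − 2M_n/(0.85 f'_c b)) = 33.6 − √(33.6² − 2 × 13200/(0.85 × 6 × 19.8)) = 4.146 in.
A_s = 0.85 f'_c a b / f_y = 0.85 × 6 × 4.146 × 19.8 / 60 = 6.978 in².

A_s ≈ 6.98 in²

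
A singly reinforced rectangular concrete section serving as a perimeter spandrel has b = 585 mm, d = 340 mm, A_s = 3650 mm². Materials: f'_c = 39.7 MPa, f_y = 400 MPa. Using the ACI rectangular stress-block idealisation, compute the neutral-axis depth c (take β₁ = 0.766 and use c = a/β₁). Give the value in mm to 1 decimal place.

T = A_s f_y = 3650 × 400 = 1460000 N = 1460 kN.
Setting C = 0.85 f'_c a b equal to T: a = 1460000/(0.85 × 39.7 × 585) = 73.958 mm.
With β₁ = 0.766, c = a/β₁ = 73.958/0.766 = 96.6 mm.

c ≈ 96.6 mm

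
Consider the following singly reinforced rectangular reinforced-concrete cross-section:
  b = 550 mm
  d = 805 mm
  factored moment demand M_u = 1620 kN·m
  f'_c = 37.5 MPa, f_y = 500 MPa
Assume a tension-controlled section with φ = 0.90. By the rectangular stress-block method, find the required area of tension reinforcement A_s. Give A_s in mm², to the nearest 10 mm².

M_n = M_u/φ = 1620/0.90 = 1800 kN·m.
With M_n = 0.85 f'_c a b (d − a/2), solve the quadratic for a:
a = d − √(d² − 2M_n/(0.85 f'_c b)) = 805 − √(805² − 2 × 1800×10⁶/(0.85 × 37.5 × 550)) = 139.66 mm.
A_s = 0.85 f'_c a b / f_y = 0.85 × 37.5 × 139.66 × 550 / 500 = 4896.8 mm².

A_s ≈ 4900 mm²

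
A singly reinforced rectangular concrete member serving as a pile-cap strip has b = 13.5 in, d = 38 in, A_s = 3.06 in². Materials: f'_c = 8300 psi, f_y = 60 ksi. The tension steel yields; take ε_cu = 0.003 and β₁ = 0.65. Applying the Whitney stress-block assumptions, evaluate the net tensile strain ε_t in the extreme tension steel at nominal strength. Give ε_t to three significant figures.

ε_t ≈ 0.0354

a = A_s f_y/(0.85 f'_c b) = 1.928 in.
β₁ = 0.65, so c = a/β₁ = 1.928/0.65 = 2.966 in.
From the linear strain diagram with ε_cu = 0.003: ε_t = 0.003 (d − c)/c = 0.003 × (38 − 2.966)/2.966 = 0.0354.
Since ε_t ≥ 0.005, the section is tension-controlled.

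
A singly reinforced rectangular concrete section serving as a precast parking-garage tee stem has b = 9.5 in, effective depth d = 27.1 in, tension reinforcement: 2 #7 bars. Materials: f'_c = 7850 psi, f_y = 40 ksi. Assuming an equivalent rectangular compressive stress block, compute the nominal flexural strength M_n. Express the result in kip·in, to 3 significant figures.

A_s = 2 × 0.6 = 1.2 in².
T = A_s f_y = 1.2 × 40 = 48 kips.
a = T/(0.85 f'_c b) = 48/(0.85 × 7.85 × 9.5) = 0.757 in.
M_n = T(d − a/2) = 48 × (27.1 − 0.3785) = 1282.6 kip·in.

M_n ≈ 1280 kip·in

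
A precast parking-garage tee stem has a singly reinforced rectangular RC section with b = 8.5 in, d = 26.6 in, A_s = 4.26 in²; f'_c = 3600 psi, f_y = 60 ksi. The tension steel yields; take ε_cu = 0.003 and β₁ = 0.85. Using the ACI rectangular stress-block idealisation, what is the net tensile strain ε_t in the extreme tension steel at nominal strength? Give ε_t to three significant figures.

a = A_s f_y/(0.85 f'_c b) = 9.827 in.
β₁ = 0.85, so c = a/β₁ = 9.827/0.85 = 11.561 in.
From the linear strain diagram with ε_cu = 0.003: ε_t = 0.003 (d − c)/c = 0.003 × (26.6 − 11.561)/11.561 = 0.00390.
ε_t < 0.004 — the section is over-reinforced for flexure under ACI limits.

ε_t ≈ 0.00390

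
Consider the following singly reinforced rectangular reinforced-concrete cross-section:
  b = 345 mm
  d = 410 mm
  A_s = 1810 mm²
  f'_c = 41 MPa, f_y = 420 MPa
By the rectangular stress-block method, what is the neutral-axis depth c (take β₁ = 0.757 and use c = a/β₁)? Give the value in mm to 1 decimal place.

c ≈ 83.5 mm

T = A_s f_y = 1810 × 420 = 760200 N = 760.2 kN.
Setting C = 0.85 f'_c a b equal to T: a = 760200/(0.85 × 41 × 345) = 63.227 mm.
With β₁ = 0.757, c = a/β₁ = 63.227/0.757 = 83.5 mm.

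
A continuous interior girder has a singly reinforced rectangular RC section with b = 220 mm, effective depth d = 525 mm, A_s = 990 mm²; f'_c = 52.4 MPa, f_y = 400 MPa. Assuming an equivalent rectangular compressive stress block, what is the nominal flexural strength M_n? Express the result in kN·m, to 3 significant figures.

M_n ≈ 200 kN·m

T = A_s f_y = 990 × 400 = 396000 N = 396 kN.
From C = T: a = T/(0.85 f'_c b) = 396000/(0.85 × 52.4 × 220) = 40.41 mm.
M_n = T(d − a/2) = 396 kN × (525 − 20.205) mm = 199.90 kN·m.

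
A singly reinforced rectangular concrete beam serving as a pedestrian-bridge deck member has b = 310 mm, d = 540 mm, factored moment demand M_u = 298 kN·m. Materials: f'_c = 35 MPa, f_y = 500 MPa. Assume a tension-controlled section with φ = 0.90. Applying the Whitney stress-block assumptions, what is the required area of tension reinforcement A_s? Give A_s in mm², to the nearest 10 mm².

M_n = M_u/φ = 298/0.90 = 331.111 kN·m.
With M_n = 0.85 f'_c a b (d − a/2), solve the quadratic for a:
a = d − √(d² − 2M_n/(0.85 f'_c b)) = 540 − √(540² − 2 × 331.111×10⁶/(0.85 × 35 × 310)) = 71.18 mm.
A_s = 0.85 f'_c a b / f_y = 0.85 × 35 × 71.18 × 310 / 500 = 1312.9 mm².

A_s ≈ 1310 mm²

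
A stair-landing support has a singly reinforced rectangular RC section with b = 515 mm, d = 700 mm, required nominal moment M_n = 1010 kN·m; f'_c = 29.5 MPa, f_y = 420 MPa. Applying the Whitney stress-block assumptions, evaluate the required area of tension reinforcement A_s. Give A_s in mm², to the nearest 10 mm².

With M_n = 0.85 f'_c a b (d − a/2), solve the quadratic for a:
a = d − √(d² − 2M_n/(0.85 f'_c b)) = 700 − √(700² − 2 × 1010×10⁶/(0.85 × 29.5 × 515)) = 122.44 mm.
A_s = 0.85 f'_c a b / f_y = 0.85 × 29.5 × 122.44 × 515 / 420 = 3764.6 mm².

A_s ≈ 3760 mm²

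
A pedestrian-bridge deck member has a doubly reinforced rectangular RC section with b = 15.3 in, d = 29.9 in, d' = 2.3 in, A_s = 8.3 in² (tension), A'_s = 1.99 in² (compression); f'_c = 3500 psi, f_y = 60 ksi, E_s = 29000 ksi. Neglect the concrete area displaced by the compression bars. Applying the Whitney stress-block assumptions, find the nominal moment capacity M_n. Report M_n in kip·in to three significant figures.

M_n ≈ 13000 kip·in

Assume both steels yield.
a = (A_s − A'_s) f_y/(0.85 f'_c b) = (8.3 − 1.99) × 60/(0.85 × 3.5 × 15.3) = 8.318 in.
c = a/β₁ = 8.318/0.85 = 9.786 in; ε'_s = 0.003(c − d')/c = 0.0023 ≥ ε_y = 0.0021, so the compression steel yields.
M_n = (A_s − A'_s) f_y (d − a/2) + A'_s f_y (d − d') = 378.6 × (29.9 − 4.159) + 119.4 × (29.9 − 2.3) = 9745.5 + 3295.4 = 13040.9 kip·in.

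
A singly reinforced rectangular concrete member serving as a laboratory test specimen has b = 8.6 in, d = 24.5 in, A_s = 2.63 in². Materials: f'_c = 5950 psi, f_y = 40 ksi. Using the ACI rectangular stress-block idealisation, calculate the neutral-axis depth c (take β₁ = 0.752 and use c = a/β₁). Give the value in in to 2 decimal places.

T = A_s f_y = 2.63 × 40 = 105.2 kips.
a = T/(0.85 f'_c b) = 105.2/(0.85 × 5.95 × 8.6) = 2.4187 in.
With β₁ = 0.752, c = a/β₁ = 2.4187/0.752 = 3.22 in.

c ≈ 3.22 in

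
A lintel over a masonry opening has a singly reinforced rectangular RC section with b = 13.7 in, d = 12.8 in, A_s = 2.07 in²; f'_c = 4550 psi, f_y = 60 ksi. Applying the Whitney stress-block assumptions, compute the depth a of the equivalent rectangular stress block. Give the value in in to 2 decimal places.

T = A_s f_y = 2.07 × 60 = 124.2 kips.
a = T/(0.85 f'_c b) = 124.2/(0.85 × 4.55 × 13.7) = 2.34 in.

a ≈ 2.34 in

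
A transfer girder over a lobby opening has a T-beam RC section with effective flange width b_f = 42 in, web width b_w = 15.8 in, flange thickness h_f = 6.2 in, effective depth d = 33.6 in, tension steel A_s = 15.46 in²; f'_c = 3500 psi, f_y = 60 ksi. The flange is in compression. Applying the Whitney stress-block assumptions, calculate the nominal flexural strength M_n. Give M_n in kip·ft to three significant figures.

M_n ≈ 2300 kip·ft

Tension: T = A_s f_y = 15.46 × 60 = 927.6 kips.
Try a within the flange: a = T/(0.85 f'_c b_f) = 927.6/(0.85 × 3.5 × 42) = 7.424 in.
a = 7.424 > h_f = 6.2 in: the block extends into the web. Split into flange-overhang and web parts.
C_f = 0.85 f'_c (b_f − b_w) h_f = 0.85 × 3.5 × (42 − 15.8) × 6.2 = 483.3 kips.
Remaining web compression depth: a_w = (T − C_f)/(0.85 f'_c b_w) = (927.6 − 483.3)/(0.85 × 3.5 × 15.8) = 9.452 in.
M_n = C_f(d − h_f/2) + (T − C_f)(d − a_w/2) = 483.3 × (33.6 − 3.1) + 444.3 × (33.6 − 4.726) = 14740.7 + 12828.7 = 27569.4 kip·in.
M_n = 27569.4/12 = 2297.45 kip·ft.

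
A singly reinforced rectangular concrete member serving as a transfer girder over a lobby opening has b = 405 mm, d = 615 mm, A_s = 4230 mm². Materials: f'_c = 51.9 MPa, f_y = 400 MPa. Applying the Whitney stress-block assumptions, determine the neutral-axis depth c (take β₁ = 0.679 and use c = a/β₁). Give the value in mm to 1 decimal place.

c ≈ 139.5 mm

T = A_s f_y = 4230 × 400 = 1692000 N = 1692 kN.
Setting C = 0.85 f'_c a b equal to T: a = 1692000/(0.85 × 51.9 × 405) = 94.702 mm.
With β₁ = 0.679, c = a/β₁ = 94.702/0.679 = 139.5 mm.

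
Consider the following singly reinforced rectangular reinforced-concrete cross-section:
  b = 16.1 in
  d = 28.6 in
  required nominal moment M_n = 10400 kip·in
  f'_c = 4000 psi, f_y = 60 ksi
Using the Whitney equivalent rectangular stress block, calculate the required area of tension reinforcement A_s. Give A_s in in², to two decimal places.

A_s ≈ 7.00 in²

From M_n = 0.85 f'_c a b (d − a/2):
a = d − √(d² − 2M_n/(0.85 f'_c b)) = 28.6 − √(28.6² − 2 × 10400/(0.85 × 4 × 16.1)) = 7.672 in.
A_s = 0.85 f'_c a b / f_y = 0.85 × 4 × 7.672 × 16.1 / 60 = 6.999 in².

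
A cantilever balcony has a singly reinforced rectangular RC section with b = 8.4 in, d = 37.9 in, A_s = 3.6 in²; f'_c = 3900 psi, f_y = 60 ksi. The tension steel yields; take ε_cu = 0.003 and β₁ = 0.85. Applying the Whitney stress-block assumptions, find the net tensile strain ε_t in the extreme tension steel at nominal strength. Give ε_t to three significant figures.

a = A_s f_y/(0.85 f'_c b) = 7.757 in.
β₁ = 0.85, so c = a/β₁ = 7.757/0.85 = 9.126 in.
From the linear strain diagram with ε_cu = 0.003: ε_t = 0.003 (d − c)/c = 0.003 × (37.9 − 9.126)/9.126 = 0.00946.
Since ε_t ≥ 0.005, the section is tension-controlled.

ε_t ≈ 0.00946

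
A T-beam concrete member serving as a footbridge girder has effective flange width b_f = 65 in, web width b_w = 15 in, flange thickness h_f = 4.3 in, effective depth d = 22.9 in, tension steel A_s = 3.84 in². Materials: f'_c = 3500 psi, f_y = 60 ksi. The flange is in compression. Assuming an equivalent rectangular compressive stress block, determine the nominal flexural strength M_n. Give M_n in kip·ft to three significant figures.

M_n ≈ 428 kip·ft

Tension: T = A_s f_y = 3.84 × 60 = 230.4 kips.
Try a within the flange: a = T/(0.85 f'_c b_f) = 230.4/(0.85 × 3.5 × 65) = 1.191 in.
Since a = 1.191 ≤ h_f = 4.3 in, the stress block lies entirely in the flange; analyse as a rectangular beam of width b_f.
M_n = T(d − a/2) = 230.4 × (22.9 − 0.5955) = 5139.0 kip·in.
M_n = 5139.0/12 = 428.25 kip·ft.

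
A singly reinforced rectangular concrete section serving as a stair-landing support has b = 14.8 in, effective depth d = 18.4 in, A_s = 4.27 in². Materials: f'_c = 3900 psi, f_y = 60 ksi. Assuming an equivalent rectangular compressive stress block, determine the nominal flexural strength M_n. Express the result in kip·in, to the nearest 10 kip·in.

M_n ≈ 4050 kip·in

T = A_s f_y = 4.27 × 60 = 256.2 kips.
a = T/(0.85 f'_c b) = 256.2/(0.85 × 3.9 × 14.8) = 5.222 in.
M_n = T(d − a/2) = 256.2 × (18.4 − 2.611) = 4045.1 kip·in.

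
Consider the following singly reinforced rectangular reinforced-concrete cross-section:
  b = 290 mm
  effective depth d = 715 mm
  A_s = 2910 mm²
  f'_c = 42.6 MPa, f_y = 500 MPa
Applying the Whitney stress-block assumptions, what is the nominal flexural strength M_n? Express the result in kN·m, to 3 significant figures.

M_n ≈ 940 kN·m

T = A_s f_y = 2910 × 500 = 1455000 N = 1455 kN.
From C = T: a = T/(0.85 f'_c b) = 1455000/(0.85 × 42.6 × 290) = 138.56 mm.
M_n = T(d − a/2) = 1455 kN × (715 − 69.28) mm = 939.52 kN·m.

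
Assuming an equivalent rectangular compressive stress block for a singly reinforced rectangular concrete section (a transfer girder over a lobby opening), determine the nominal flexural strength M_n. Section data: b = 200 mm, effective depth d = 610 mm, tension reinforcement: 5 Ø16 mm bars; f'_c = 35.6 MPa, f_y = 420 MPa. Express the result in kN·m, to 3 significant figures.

M_n ≈ 243 kN·m

A_s = 5 × 201 = 1005 mm².
T = A_s f_y = 1005 × 420 = 422100 N = 422.1 kN.
From C = T: a = T/(0.85 f'_c b) = 422100/(0.85 × 35.6 × 200) = 69.75 mm.
M_n = T(d − a/2) = 422.1 kN × (610 − 34.875) mm = 242.76 kN·m.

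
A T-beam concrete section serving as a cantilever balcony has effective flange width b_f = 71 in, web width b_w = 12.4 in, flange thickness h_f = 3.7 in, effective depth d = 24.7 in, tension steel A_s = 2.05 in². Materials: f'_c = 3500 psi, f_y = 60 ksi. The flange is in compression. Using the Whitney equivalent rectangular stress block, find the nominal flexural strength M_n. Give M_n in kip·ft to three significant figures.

Tension: T = A_s f_y = 2.05 × 60 = 123 kips.
Try a within the flange: a = T/(0.85 f'_c b_f) = 123/(0.85 × 3.5 × 71) = 0.582 in.
Since a = 0.582 ≤ h_f = 3.7 in, the stress block lies entirely in the flange; analyse as a rectangular beam of width b_f.
M_n = T(d − a/2) = 123 × (24.7 − 0.291) = 3002.3 kip·in.
M_n = 3002.3/12 = 250.19 kip·ft.

M_n ≈ 250 kip·ft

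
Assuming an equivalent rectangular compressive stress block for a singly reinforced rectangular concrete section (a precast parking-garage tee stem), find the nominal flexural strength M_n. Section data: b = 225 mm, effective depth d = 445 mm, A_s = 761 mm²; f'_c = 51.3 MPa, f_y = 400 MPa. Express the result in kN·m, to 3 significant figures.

M_n ≈ 131 kN·m

T = A_s f_y = 761 × 400 = 304400 N = 304.4 kN.
From C = T: a = T/(0.85 f'_c b) = 304400/(0.85 × 51.3 × 225) = 31.03 mm.
M_n = T(d − a/2) = 304.4 kN × (445 − 15.515) mm = 130.74 kN·m.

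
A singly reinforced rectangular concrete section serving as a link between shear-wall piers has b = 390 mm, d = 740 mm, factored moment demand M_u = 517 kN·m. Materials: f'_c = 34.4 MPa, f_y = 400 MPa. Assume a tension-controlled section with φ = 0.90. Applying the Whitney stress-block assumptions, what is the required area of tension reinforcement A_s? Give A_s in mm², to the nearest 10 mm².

M_n = M_u/φ = 517/0.90 = 574.444 kN·m.
With M_n = 0.85 f'_c a b (d − a/2), solve the quadratic for a:
a = d − √(d² − 2M_n/(0.85 f'_c b)) = 740 − √(740² − 2 × 574.444×10⁶/(0.85 × 34.4 × 390)) = 71.53 mm.
A_s = 0.85 f'_c a b / f_y = 0.85 × 34.4 × 71.53 × 390 / 400 = 2039.2 mm².

A_s ≈ 2040 mm²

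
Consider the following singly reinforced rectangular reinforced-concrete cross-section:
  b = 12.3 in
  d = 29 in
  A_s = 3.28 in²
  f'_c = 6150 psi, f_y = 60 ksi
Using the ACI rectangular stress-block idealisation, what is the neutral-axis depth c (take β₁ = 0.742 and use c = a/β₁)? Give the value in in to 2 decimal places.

T = A_s f_y = 3.28 × 60 = 196.8 kips.
a = T/(0.85 f'_c b) = 196.8/(0.85 × 6.15 × 12.3) = 3.0607 in.
With β₁ = 0.742, c = a/β₁ = 3.0607/0.742 = 4.12 in.

c ≈ 4.12 in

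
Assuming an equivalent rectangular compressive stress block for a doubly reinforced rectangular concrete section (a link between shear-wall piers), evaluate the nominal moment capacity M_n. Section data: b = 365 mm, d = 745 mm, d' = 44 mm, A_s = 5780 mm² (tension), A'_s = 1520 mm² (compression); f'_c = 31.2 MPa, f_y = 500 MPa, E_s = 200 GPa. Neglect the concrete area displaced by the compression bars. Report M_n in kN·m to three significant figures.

Assume both tension and compression steel yield.
Net tension couple steel: A_s − A'_s = 4260 mm².
a = (A_s − A'_s) f_y / (0.85 f'_c b) = 2130000/(0.85 × 31.2 × 365) = 220.05 mm.
c = a/β₁ = 220.05/0.827 = 266.08 mm; ε'_s = 0.003(c − d')/c = 0.0025 ≥ f_y/E_s = 0.0025, so compression steel does yield.
M_n = (A_s − A'_s) f_y (d − a/2) + A'_s f_y (d − d') = [2130000 × (745 − 110.025) + 760000 × (745 − 44)] × 10⁻⁶ = 1352.50 + 532.76 = 1885.26 kN·m.

M_n ≈ 1890 kN·m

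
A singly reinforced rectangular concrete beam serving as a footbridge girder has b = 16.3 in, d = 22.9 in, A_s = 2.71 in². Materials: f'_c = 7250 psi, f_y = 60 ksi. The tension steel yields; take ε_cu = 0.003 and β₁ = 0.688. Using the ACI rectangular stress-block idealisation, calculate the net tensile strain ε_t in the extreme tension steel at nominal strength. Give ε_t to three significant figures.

ε_t ≈ 0.0262

a = A_s f_y/(0.85 f'_c b) = 1.619 in.
β₁ = 0.688, so c = a/β₁ = 1.619/0.688 = 2.353 in.
From the linear strain diagram with ε_cu = 0.003: ε_t = 0.003 (d − c)/c = 0.003 × (22.9 − 2.353)/2.353 = 0.0262.
Since ε_t ≥ 0.005, the section is tension-controlled.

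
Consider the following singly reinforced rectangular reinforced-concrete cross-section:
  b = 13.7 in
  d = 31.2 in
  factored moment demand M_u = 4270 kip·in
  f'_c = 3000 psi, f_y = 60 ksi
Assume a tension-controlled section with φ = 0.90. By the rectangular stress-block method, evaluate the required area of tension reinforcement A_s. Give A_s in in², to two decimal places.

M_n = M_u/φ = 4270/0.90 = 4744.44 kip·in.
From M_n = 0.85 f'_c a b (d − a/2):
a = d − √(d² − 2M_n/(0.85 f'_c b)) = 31.2 − √(31.2² − 2 × 4744.44/(0.85 × 3 × 13.7)) = 4.708 in.
A_s = 0.85 f'_c a b / f_y = 0.85 × 3 × 4.708 × 13.7 / 60 = 2.741 in².

A_s ≈ 2.74 in²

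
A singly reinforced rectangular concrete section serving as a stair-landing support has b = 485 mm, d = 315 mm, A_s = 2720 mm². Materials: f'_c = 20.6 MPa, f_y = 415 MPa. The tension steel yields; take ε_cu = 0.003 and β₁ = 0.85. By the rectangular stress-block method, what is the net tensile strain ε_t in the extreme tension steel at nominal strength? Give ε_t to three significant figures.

ε_t ≈ 0.00304

a = A_s f_y/(0.85 f'_c b) = 132.92 mm.
β₁ = 0.85, so c = a/β₁ = 132.92/0.85 = 156.38 mm.
From the linear strain diagram with ε_cu = 0.003: ε_t = 0.003 (d − c)/c = 0.003 × (315 − 156.38)/156.38 = 0.00304.
ε_t < 0.004 — the section is over-reinforced for flexure under ACI limits.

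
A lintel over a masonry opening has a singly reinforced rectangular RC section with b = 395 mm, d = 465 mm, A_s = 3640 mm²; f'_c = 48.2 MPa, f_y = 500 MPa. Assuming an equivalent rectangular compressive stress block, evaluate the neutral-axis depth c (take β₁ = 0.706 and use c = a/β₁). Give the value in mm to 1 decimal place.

T = A_s f_y = 3640 × 500 = 1820000 N = 1820 kN.
Setting C = 0.85 f'_c a b equal to T: a = 1820000/(0.85 × 48.2 × 395) = 112.463 mm.
With β₁ = 0.706, c = a/β₁ = 112.463/0.706 = 159.3 mm.

c ≈ 159.3 mm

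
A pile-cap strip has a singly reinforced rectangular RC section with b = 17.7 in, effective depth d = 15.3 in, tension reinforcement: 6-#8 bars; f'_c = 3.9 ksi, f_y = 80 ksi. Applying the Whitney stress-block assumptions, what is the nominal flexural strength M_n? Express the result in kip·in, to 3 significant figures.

A_s = 6 × 0.79 = 4.74 in².
T = A_s f_y = 4.74 × 80 = 379.2 kips.
a = T/(0.85 f'_c b) = 379.2/(0.85 × 3.9 × 17.7) = 6.463 in.
M_n = T(d − a/2) = 379.2 × (15.3 − 3.2315) = 4576.4 kip·in.

M_n ≈ 4580 kip·in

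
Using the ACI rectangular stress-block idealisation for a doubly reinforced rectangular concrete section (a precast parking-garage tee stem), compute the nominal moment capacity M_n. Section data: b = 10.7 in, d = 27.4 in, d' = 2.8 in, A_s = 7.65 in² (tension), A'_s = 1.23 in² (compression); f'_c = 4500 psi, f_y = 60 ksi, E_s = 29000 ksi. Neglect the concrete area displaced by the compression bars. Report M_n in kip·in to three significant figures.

Assume both steels yield.
a = (A_s − A'_s) f_y/(0.85 f'_c b) = (7.65 − 1.23) × 60/(0.85 × 4.5 × 10.7) = 9.412 in.
c = a/β₁ = 9.412/0.825 = 11.408 in; ε'_s = 0.003(c − d')/c = 0.0023 ≥ ε_y = 0.0021, so the compression steel yields.
M_n = (A_s − A'_s) f_y (d − a/2) + A'_s f_y (d − d') = 385.2 × (27.4 − 4.706) + 73.8 × (27.4 − 2.8) = 8741.7 + 1815.5 = 10557.2 kip·in.

M_n ≈ 10600 kip·in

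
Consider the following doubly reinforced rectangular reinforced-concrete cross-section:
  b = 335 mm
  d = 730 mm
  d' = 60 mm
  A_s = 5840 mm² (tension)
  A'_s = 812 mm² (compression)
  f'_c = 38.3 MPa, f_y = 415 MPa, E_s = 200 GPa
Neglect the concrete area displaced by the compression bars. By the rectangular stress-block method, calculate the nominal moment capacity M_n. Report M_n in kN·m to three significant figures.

Assume both tension and compression steel yield.
Net tension couple steel: A_s − A'_s = 5028 mm².
a = (A_s − A'_s) f_y / (0.85 f'_c b) = 2086620/(0.85 × 38.3 × 335) = 191.33 mm.
c = a/β₁ = 191.33/0.776 = 246.56 mm; ε'_s = 0.003(c − d')/c = 0.0023 ≥ f_y/E_s = 0.0021, so compression steel does yield.
M_n = (A_s − A'_s) f_y (d − a/2) + A'_s f_y (d − d') = [2086620 × (730 − 95.665) + 336980 × (730 − 60)] × 10⁻⁶ = 1323.62 + 225.78 = 1549.40 kN·m.

M_n ≈ 1550 kN·m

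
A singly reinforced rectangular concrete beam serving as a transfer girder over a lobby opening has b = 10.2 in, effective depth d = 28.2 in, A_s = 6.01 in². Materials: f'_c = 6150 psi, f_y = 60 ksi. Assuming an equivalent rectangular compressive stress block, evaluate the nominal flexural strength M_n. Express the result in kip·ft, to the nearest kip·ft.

T = A_s f_y = 6.01 × 60 = 360.6 kips.
a = T/(0.85 f'_c b) = 360.6/(0.85 × 6.15 × 10.2) = 6.763 in.
M_n = T(d − a/2) = 360.6 × (28.2 − 3.3815) = 8949.6 kip·in = 8949.6/12 = 745.80 kip·ft.

M_n ≈ 746 kip·ft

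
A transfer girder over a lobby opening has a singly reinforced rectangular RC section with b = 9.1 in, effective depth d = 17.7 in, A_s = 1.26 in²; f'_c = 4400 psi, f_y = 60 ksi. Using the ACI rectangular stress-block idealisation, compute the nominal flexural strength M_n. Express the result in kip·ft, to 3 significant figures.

M_n ≈ 105 kip·ft

T = A_s f_y = 1.26 × 60 = 75.6 kips.
a = T/(0.85 f'_c b) = 75.6/(0.85 × 4.4 × 9.1) = 2.221 in.
M_n = T(d − a/2) = 75.6 × (17.7 − 1.1105) = 1254.2 kip·in = 1254.2/12 = 104.52 kip·ft.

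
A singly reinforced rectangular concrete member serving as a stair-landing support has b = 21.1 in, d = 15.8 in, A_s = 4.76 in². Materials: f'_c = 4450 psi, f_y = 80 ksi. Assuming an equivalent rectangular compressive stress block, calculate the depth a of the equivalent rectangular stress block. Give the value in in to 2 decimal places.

a ≈ 4.77 in

T = A_s f_y = 4.76 × 80 = 380.8 kips.
a = T/(0.85 f'_c b) = 380.8/(0.85 × 4.45 × 21.1) = 4.77 in.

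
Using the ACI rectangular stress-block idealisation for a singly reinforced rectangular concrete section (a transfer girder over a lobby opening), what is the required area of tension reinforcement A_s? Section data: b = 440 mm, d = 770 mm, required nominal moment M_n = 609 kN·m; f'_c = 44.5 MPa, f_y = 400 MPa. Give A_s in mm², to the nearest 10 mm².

With M_n = 0.85 f'_c a b (d − a/2), solve the quadratic for a:
a = d − √(d² − 2M_n/(0.85 f'_c b)) = 770 − √(770² − 2 × 609×10⁶/(0.85 × 44.5 × 440)) = 49.09 mm.
A_s = 0.85 f'_c a b / f_y = 0.85 × 44.5 × 49.09 × 440 / 400 = 2042.5 mm².

A_s ≈ 2040 mm²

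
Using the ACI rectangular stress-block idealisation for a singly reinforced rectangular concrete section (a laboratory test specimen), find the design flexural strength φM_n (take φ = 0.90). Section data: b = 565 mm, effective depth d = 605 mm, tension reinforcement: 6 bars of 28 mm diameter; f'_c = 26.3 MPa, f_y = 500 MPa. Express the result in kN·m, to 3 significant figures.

A_s = 6 × 616 = 3696 mm².
T = A_s f_y = 3696 × 500 = 1848000 N = 1848 kN.
From C = T: a = T/(0.85 f'_c b) = 1848000/(0.85 × 26.3 × 565) = 146.31 mm.
M_n = T(d − a/2) = 1848 kN × (605 − 73.155) mm = 982.85 kN·m.
φM_n = 0.90 × 982.85 = 884.57 kN·m.

φM_n ≈ 885 kN·m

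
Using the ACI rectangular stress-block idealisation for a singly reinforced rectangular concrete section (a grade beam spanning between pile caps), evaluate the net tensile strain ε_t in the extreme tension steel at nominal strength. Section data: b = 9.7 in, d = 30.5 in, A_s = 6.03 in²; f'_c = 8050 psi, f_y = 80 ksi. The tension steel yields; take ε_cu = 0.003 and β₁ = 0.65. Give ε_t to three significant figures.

a = A_s f_y/(0.85 f'_c b) = 7.268 in.
β₁ = 0.65, so c = a/β₁ = 7.268/0.65 = 11.182 in.
From the linear strain diagram with ε_cu = 0.003: ε_t = 0.003 (d − c)/c = 0.003 × (30.5 − 11.182)/11.182 = 0.00518.
Since ε_t ≥ 0.005, the section is tension-controlled.

ε_t ≈ 0.00518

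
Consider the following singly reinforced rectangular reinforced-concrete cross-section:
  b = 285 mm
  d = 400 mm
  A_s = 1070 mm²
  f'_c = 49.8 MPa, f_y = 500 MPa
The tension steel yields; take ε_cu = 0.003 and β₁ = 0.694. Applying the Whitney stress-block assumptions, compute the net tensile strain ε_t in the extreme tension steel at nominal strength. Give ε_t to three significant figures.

ε_t ≈ 0.0158

a = A_s f_y/(0.85 f'_c b) = 44.35 mm.
β₁ = 0.694, so c = a/β₁ = 44.35/0.694 = 63.90 mm.
From the linear strain diagram with ε_cu = 0.003: ε_t = 0.003 (d − c)/c = 0.003 × (400 − 63.90)/63.90 = 0.0158.
Since ε_t ≥ 0.005, the section is tension-controlled.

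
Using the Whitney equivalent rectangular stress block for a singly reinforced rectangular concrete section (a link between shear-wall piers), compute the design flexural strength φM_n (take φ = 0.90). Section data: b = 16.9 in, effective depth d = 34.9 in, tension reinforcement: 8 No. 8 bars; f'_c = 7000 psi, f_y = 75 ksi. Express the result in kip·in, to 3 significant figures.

A_s = 8 × 0.79 = 6.32 in².
T = A_s f_y = 6.32 × 75 = 474 kips.
a = T/(0.85 f'_c b) = 474/(0.85 × 7 × 16.9) = 4.714 in.
M_n = T(d − a/2) = 474 × (34.9 − 2.357) = 15425.4 kip·in.
φM_n = 0.90 × 15425.4 = 13882.9 kip·in.

φM_n ≈ 13900 kip·in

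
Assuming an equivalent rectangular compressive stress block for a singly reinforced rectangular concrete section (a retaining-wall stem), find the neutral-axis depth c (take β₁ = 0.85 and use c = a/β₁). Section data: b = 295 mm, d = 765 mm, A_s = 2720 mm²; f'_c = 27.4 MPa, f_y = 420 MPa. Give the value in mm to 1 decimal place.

c ≈ 195.6 mm

T = A_s f_y = 2720 × 420 = 1142400 N = 1142.4 kN.
Setting C = 0.85 f'_c a b equal to T: a = 1142400/(0.85 × 27.4 × 295) = 166.275 mm.
With β₁ = 0.85, c = a/β₁ = 166.275/0.85 = 195.6 mm.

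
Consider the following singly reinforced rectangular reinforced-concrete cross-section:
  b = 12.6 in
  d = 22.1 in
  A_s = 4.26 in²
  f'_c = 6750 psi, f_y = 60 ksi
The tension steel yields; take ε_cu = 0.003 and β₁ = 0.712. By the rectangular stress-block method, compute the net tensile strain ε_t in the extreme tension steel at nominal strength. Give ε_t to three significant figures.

ε_t ≈ 0.0104

a = A_s f_y/(0.85 f'_c b) = 3.536 in.
β₁ = 0.712, so c = a/β₁ = 3.536/0.712 = 4.966 in.
From the linear strain diagram with ε_cu = 0.003: ε_t = 0.003 (d − c)/c = 0.003 × (22.1 − 4.966)/4.966 = 0.0104.
Since ε_t ≥ 0.005, the section is tension-controlled.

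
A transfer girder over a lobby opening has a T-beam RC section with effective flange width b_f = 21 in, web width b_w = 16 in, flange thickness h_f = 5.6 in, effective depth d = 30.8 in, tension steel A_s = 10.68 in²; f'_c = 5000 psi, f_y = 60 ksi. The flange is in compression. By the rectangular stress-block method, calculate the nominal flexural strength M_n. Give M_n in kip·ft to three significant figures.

M_n ≈ 1450 kip·ft

Tension: T = A_s f_y = 10.68 × 60 = 640.8 kips.
Try a within the flange: a = T/(0.85 f'_c b_f) = 640.8/(0.85 × 5 × 21) = 7.180 in.
a = 7.180 > h_f = 5.6 in: the block extends into the web. Split into flange-overhang and web parts.
C_f = 0.85 f'_c (b_f − b_w) h_f = 0.85 × 5 × (21 − 16) × 5.6 = 119.0 kips.
Remaining web compression depth: a_w = (T − C_f)/(0.85 f'_c b_w) = (640.8 − 119.0)/(0.85 × 5 × 16) = 7.674 in.
M_n = C_f(d − h_f/2) + (T − C_f)(d − a_w/2) = 119.0 × (30.8 − 2.8) + 521.8 × (30.8 − 3.837) = 3332.0 + 14069.3 = 17401.3 kip·in.
M_n = 17401.3/12 = 1450.11 kip·ft.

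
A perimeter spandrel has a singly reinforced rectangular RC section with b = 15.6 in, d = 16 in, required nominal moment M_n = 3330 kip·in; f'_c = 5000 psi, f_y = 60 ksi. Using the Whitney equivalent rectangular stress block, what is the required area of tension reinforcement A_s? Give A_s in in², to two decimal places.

From M_n = 0.85 f'_c a b (d − a/2):
a = d − √(d² − 2M_n/(0.85 f'_c b)) = 16 − √(16² − 2 × 3330/(0.85 × 5 × 15.6)) = 3.528 in.
A_s = 0.85 f'_c a b / f_y = 0.85 × 5 × 3.528 × 15.6 / 60 = 3.898 in².

A_s ≈ 3.90 in²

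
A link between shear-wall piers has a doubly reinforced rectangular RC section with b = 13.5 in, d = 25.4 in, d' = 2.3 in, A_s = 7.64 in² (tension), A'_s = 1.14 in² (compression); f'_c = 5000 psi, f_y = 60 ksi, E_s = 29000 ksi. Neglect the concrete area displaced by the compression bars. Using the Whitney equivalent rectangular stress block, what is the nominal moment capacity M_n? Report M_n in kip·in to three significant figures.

M_n ≈ 10200 kip·in

Assume both steels yield.
a = (A_s − A'_s) f_y/(0.85 f'_c b) = (7.64 − 1.14) × 60/(0.85 × 5 × 13.5) = 6.797 in.
c = a/β₁ = 6.797/0.8 = 8.496 in; ε'_s = 0.003(c − d')/c = 0.0022 ≥ ε_y = 0.0021, so the compression steel yields.
M_n = (A_s − A'_s) f_y (d − a/2) + A'_s f_y (d − d') = 390 × (25.4 − 3.3985) + 68.4 × (25.4 − 2.3) = 8580.6 + 1580.0 = 10160.6 kip·in.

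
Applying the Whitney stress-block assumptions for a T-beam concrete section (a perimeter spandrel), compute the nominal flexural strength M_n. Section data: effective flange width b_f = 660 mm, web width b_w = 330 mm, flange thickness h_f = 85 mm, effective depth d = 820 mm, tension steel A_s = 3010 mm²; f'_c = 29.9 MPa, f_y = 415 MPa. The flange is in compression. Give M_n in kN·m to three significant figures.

M_n ≈ 978 kN·m

Tension: T = A_s f_y = 3010 × 415 = 1249150 N.
Try a within the flange: a = T/(0.85 f'_c b_f) = 1249150/(0.85 × 29.9 × 660) = 74.47 mm.
Since a = 74.47 ≤ h_f = 85 mm, the stress block lies entirely in the flange; analyse as a rectangular beam of width b_f.
M_n = T(d − a/2) = 1249150 × (820 − 37.235) = 977.79 × 10⁶ N·mm.
M_n = 977.79 kN·m.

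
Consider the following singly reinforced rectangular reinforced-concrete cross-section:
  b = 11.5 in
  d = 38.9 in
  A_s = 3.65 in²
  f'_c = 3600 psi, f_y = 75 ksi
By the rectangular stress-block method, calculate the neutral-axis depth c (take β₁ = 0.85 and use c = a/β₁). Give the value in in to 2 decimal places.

c ≈ 9.15 in

T = A_s f_y = 3.65 × 75 = 273.75 kips.
a = T/(0.85 f'_c b) = 273.75/(0.85 × 3.6 × 11.5) = 7.7792 in.
With β₁ = 0.85, c = a/β₁ = 7.7792/0.85 = 9.15 in.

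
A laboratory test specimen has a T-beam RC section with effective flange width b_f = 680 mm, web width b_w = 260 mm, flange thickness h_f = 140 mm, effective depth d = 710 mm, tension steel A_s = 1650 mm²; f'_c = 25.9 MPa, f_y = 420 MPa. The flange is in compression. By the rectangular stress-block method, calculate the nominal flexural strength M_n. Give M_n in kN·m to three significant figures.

Tension: T = A_s f_y = 1650 × 420 = 693000 N.
Try a within the flange: a = T/(0.85 f'_c b_f) = 693000/(0.85 × 25.9 × 680) = 46.29 mm.
Since a = 46.29 ≤ h_f = 140 mm, the stress block lies entirely in the flange; analyse as a rectangular beam of width b_f.
M_n = T(d − a/2) = 693000 × (710 − 23.145) = 475.99 × 10⁶ N·mm.
M_n = 475.99 kN·m.

M_n ≈ 476 kN·m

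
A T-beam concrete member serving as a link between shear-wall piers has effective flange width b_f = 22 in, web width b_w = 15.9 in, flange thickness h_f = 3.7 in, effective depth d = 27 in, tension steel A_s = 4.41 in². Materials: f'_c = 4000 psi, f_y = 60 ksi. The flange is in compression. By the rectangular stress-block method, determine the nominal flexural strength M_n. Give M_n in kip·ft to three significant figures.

Tension: T = A_s f_y = 4.41 × 60 = 264.6 kips.
Try a within the flange: a = T/(0.85 f'_c b_f) = 264.6/(0.85 × 4 × 22) = 3.537 in.
Since a = 3.537 ≤ h_f = 3.7 in, the stress block lies entirely in the flange; analyse as a rectangular beam of width b_f.
M_n = T(d − a/2) = 264.6 × (27 − 1.7685) = 6676.3 kip·in.
M_n = 6676.3/12 = 556.36 kip·ft.

M_n ≈ 556 kip·ft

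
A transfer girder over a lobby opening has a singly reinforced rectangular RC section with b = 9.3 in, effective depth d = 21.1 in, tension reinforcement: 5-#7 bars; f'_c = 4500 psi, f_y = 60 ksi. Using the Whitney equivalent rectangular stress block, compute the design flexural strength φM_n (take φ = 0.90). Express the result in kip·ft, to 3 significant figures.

φM_n ≈ 251 kip·ft

A_s = 5 × 0.6 = 3 in².
T = A_s f_y = 3 × 60 = 180 kips.
a = T/(0.85 f'_c b) = 180/(0.85 × 4.5 × 9.3) = 5.060 in.
M_n = T(d − a/2) = 180 × (21.1 − 2.53) = 3342.6 kip·in = 3342.6/12 = 278.55 kip·ft.
φM_n = 0.90 × 278.55 = 250.70 kip·ft.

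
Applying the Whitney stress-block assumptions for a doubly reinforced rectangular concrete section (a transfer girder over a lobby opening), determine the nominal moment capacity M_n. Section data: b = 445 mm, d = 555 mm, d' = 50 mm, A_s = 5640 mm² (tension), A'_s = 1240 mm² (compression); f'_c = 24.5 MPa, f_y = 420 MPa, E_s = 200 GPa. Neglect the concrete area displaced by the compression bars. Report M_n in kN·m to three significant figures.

M_n ≈ 1100 kN·m

Assume both tension and compression steel yield.
Net tension couple steel: A_s − A'_s = 4400 mm².
a = (A_s − A'_s) f_y / (0.85 f'_c b) = 1848000/(0.85 × 24.5 × 445) = 199.41 mm.
c = a/β₁ = 199.41/0.85 = 234.60 mm; ε'_s = 0.003(c − d')/c = 0.0024 ≥ f_y/E_s = 0.0021, so compression steel does yield.
M_n = (A_s − A'_s) f_y (d − a/2) + A'_s f_y (d − d') = [1848000 × (555 − 99.705) + 520800 × (555 − 50)] × 10⁻⁶ = 841.39 + 263.00 = 1104.39 kN·m.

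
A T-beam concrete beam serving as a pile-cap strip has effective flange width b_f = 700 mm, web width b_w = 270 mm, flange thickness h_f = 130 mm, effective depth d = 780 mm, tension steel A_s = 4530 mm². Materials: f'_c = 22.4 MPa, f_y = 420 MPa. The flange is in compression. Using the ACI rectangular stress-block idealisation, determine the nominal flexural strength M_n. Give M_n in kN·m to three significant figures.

Tension: T = A_s f_y = 4530 × 420 = 1902600 N.
Try a within the flange: a = T/(0.85 f'_c b_f) = 1902600/(0.85 × 22.4 × 700) = 142.75 mm.
a = 142.75 > h_f = 130 mm: the block extends into the web. Split into flange-overhang and web parts.
C_f = 0.85 f'_c (b_f − b_w) h_f = 0.85 × 22.4 × (700 − 270) × 130 = 1064336 N.
Remaining web compression depth: a_w = (T − C_f)/(0.85 f'_c b_w) = (1902600 − 1064336)/(0.85 × 22.4 × 270) = 163.06 mm.
M_n = C_f(d − h_f/2) + (T − C_f)(d − a_w/2) = 1064336 × (780 − 65) + 838264 × (780 − 81.53) = 761.00 + 585.50 = 1346.50 × 10⁶ N·mm.
M_n = 1346.50 kN·m.

M_n ≈ 1350 kN·m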